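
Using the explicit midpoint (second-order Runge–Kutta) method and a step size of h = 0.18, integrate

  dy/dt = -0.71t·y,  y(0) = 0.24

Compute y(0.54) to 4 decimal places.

Midpoint: k1 = f(t_n, y_n); k2 = f(t_n + h/2, y_n + (h/2)·k1); y_{n+1} = y_n + h·k2.
t=0.000000, y=0.240000:
  k1 = f(0.000000, 0.240000) = 0.000000
  k2 = f(0.090000, 0.240000) = -0.015336
  y ← 0.240000 + 0.18·(-0.015336) = 0.237240
t=0.180000, y=0.237240:
  k1 = f(0.180000, 0.237240) = -0.030319
  k2 = f(0.270000, 0.234511) = -0.044956
  y ← 0.237240 + 0.18·(-0.044956) = 0.229147
t=0.360000, y=0.229147:
  k1 = f(0.360000, 0.229147) = -0.058570
  k2 = f(0.450000, 0.223876) = -0.071528
  y ← 0.229147 + 0.18·(-0.071528) = 0.216272
y(0.54) ≈ 0.2163

0.2163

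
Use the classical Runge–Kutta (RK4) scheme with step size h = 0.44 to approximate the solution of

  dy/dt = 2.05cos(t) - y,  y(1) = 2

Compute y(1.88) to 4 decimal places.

RK4: k1 = f(t_n, y_n); k2 = f(t_n + h/2, y_n + (h/2)·k1); k3 = f(t_n + h/2, y_n + (h/2)·k2); k4 = f(t_n + h, y_n + h·k3); y_{n+1} = y_n + (h/6)·(k1 + 2k2 + 2k3 + k4).
t=1.000000, y=2.000000:
  k1 = f(1.000000, 2.000000) = -0.892380
  k2 = f(1.220000, 1.803676) = -1.099203
  k3 = f(1.220000, 1.758175) = -1.053702
  k4 = f(1.440000, 1.536371) = -1.269003
  y ← 2.000000 + (0.44/6)·(k1 + 2k2 + 2k3 + k4) = 1.525739
t=1.440000, y=1.525739:
  k1 = f(1.440000, 1.525739) = -1.258371
  k2 = f(1.660000, 1.248898) = -1.431523
  k3 = f(1.660000, 1.210804) = -1.393429
  k4 = f(1.880000, 0.912630) = -1.536446
  y ← 1.525739 + (0.44/6)·(k1 + 2k2 + 2k3 + k4) = 0.906460
y(1.88) ≈ 0.9065

0.9065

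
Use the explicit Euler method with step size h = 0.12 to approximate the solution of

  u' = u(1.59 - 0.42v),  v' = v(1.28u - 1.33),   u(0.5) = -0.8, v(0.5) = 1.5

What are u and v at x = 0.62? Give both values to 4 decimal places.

-0.8922, 1.0763

Euler on (u,v): u_{n+1} = u_n + h·u', v_{n+1} = v_n + h·v'.
0.500000: (-0.800000, 1.500000); f=(-0.768000, -3.531000) → (-0.892160, 1.076280)
(u(0.62), v(0.62)) ≈ (-0.8922, 1.0763)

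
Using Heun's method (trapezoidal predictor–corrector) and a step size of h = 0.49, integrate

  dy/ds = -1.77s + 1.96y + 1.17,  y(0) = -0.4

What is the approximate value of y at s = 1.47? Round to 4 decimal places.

Heun: k1 = f(s_n, y_n); k2 = f(s_n + h, y_n + h·k1); y_{n+1} = y_n + (h/2)·(k1 + k2).
s=0.000000, y=-0.400000:
  k1 = f(0.000000, -0.400000) = 0.386000
  k2 = f(0.490000, -0.210860) = -0.110586
  y ← -0.400000 + (0.49/2)·(0.386000 + (-0.110586)) = -0.332523
s=0.490000, y=-0.332523:
  k1 = f(0.490000, -0.332523) = -0.349046
  k2 = f(0.980000, -0.503556) = -1.551570
  y ← -0.332523 + (0.49/2)·(-0.349046 + (-1.551570)) = -0.798174
s=0.980000, y=-0.798174:
  k1 = f(0.980000, -0.798174) = -2.129022
  k2 = f(1.470000, -1.841395) = -5.041034
  y ← -0.798174 + (0.49/2)·(-2.129022 + (-5.041034)) = -2.554838
y(1.47) ≈ -2.5548

-2.5548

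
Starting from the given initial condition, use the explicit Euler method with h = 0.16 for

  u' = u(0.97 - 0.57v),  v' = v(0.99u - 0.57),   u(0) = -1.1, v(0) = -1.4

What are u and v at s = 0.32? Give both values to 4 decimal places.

Euler on (u,v): u_{n+1} = u_n + h·u', v_{n+1} = v_n + h·v'.
0.000000: (-1.100000, -1.400000); f=(-1.944800, 2.322600) → (-1.411168, -1.028384)
0.160000: (-1.411168, -1.028384); f=(-2.196030, 2.022889) → (-1.762533, -0.704722)
(u(0.32), v(0.32)) ≈ (-1.7625, -0.7047)

-1.7625, -0.7047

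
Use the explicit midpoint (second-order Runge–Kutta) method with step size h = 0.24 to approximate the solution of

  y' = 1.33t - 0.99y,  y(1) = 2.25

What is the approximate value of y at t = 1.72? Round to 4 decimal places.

Midpoint: k1 = f(t_n, y_n); k2 = f(t_n + h/2, y_n + (h/2)·k1); y_{n+1} = y_n + h·k2.
t=1.000000, y=2.250000:
  k1 = f(1.000000, 2.250000) = -0.897500
  k2 = f(1.120000, 2.142300) = -0.631277
  y ← 2.250000 + 0.24·(-0.631277) = 2.098494
t=1.240000, y=2.098494:
  k1 = f(1.240000, 2.098494) = -0.428309
  k2 = f(1.360000, 2.047096) = -0.217826
  y ← 2.098494 + 0.24·(-0.217826) = 2.046215
t=1.480000, y=2.046215:
  k1 = f(1.480000, 2.046215) = -0.057353
  k2 = f(1.600000, 2.039333) = 0.109060
  y ← 2.046215 + 0.24·0.109060 = 2.072390
y(1.72) ≈ 2.0724

2.0724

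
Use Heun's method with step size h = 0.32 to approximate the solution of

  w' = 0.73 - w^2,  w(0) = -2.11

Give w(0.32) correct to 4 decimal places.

-4.3323

Heun: k1 = f(x_n, w_n); k2 = f(x_n + h, w_n + h·k1); w_{n+1} = w_n + (h/2)·(k1 + k2).
x=0.000000, w=-2.110000:
  k1 = f(0.000000, -2.110000) = -3.722100
  k2 = f(0.320000, -3.301072) = -10.167076
  w ← -2.110000 + (0.32/2)·(-3.722100 + (-10.167076)) = -4.332268
w(0.32) ≈ -4.3323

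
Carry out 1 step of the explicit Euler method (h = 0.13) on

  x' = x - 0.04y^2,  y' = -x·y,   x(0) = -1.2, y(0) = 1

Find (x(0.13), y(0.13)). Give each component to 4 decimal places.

-1.3612, 1.1560

Euler on (x,y): x_{n+1} = x_n + h·x', y_{n+1} = y_n + h·y'.
0.000000: (-1.200000, 1.000000); f=(-1.240000, 1.200000) → (-1.361200, 1.156000)
(x(0.13), y(0.13)) ≈ (-1.3612, 1.1560)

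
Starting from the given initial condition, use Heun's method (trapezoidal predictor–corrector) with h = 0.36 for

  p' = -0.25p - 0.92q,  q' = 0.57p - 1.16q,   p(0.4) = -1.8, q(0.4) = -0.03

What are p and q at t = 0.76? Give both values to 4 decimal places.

-1.5767, -0.2947

Heun on (p,q): k1 = f(t_n, state_n); k2 = f(t_n + h, state_n + h·k1); state_{n+1} = state_n + (h/2)·(k1 + k2).
0.400000: (-1.800000, -0.030000)
  k1 = (0.477600, -0.991200)
  predictor → (-1.628064, -0.386832)
  k2 = (0.762901, -0.479271)
  → (-1.576710, -0.294685)
(p(0.76), q(0.76)) ≈ (-1.5767, -0.2947)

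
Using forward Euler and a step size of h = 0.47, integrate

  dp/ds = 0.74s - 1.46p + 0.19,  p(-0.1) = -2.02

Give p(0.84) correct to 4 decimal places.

0.0362

Euler: p_{n+1} = p_n + h·f(s_n, p_n).
s=-0.100000, p=-2.020000: f=3.065200 → p ← -2.020000 + 0.47·3.065200 = -0.579356
s=0.370000, p=-0.579356: f=1.309660 → p ← -0.579356 + 0.47·1.309660 = 0.036184
p(0.84) ≈ 0.0362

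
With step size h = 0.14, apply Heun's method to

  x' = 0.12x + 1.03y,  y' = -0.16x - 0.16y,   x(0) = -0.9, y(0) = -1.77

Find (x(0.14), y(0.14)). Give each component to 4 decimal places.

Heun on (x,y): k1 = f(t_n, state_n); k2 = f(t_n + h, state_n + h·k1); state_{n+1} = state_n + (h/2)·(k1 + k2).
0.000000: (-0.900000, -1.770000)
  k1 = (-1.931100, 0.427200)
  predictor → (-1.170354, -1.710192)
  k2 = (-1.901940, 0.460887)
  → (-1.168313, -1.707834)
(x(0.14), y(0.14)) ≈ (-1.1683, -1.7078)

-1.1683, -1.7078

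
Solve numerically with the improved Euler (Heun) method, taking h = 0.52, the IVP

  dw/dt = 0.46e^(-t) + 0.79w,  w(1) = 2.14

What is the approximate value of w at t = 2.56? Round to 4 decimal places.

7.4599

Heun: k1 = f(t_n, w_n); k2 = f(t_n + h, w_n + h·k1); w_{n+1} = w_n + (h/2)·(k1 + k2).
t=1.000000, w=2.140000:
  k1 = f(1.000000, 2.140000) = 1.859825
  k2 = f(1.520000, 3.107109) = 2.555223
  w ← 2.140000 + (0.52/2)·(1.859825 + 2.555223) = 3.287912
t=1.520000, w=3.287912:
  k1 = f(1.520000, 3.287912) = 2.698058
  k2 = f(2.040000, 4.690903) = 3.765626
  w ← 3.287912 + (0.52/2)·(2.698058 + 3.765626) = 4.968470
t=2.040000, w=4.968470:
  k1 = f(2.040000, 4.968470) = 3.984905
  k2 = f(2.560000, 7.040621) = 5.597651
  w ← 4.968470 + (0.52/2)·(3.984905 + 5.597651) = 7.459935
w(2.56) ≈ 7.4599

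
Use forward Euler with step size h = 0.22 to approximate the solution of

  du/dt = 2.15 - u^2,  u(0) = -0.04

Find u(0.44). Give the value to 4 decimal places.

0.8645

Euler: u_{n+1} = u_n + h·f(t_n, u_n).
t=0.000000, u=-0.040000: f=2.148400 → u ← -0.040000 + 0.22·2.148400 = 0.432648
t=0.220000, u=0.432648: f=1.962816 → u ← 0.432648 + 0.22·1.962816 = 0.864467
u(0.44) ≈ 0.8645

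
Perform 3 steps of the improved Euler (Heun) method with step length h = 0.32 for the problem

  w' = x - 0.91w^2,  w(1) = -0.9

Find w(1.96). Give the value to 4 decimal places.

Heun: k1 = f(x_n, w_n); k2 = f(x_n + h, w_n + h·k1); w_{n+1} = w_n + (h/2)·(k1 + k2).
x=1.000000, w=-0.900000:
  k1 = f(1.000000, -0.900000) = 0.262900
  k2 = f(1.320000, -0.815872) = 0.714261
  w ← -0.900000 + (0.32/2)·(0.262900 + 0.714261) = -0.743654
x=1.320000, w=-0.743654:
  k1 = f(1.320000, -0.743654) = 0.816750
  k2 = f(1.640000, -0.482294) = 1.428327
  w ← -0.743654 + (0.32/2)·(0.816750 + 1.428327) = -0.384442
x=1.640000, w=-0.384442:
  k1 = f(1.640000, -0.384442) = 1.505506
  k2 = f(1.960000, 0.097320) = 1.951381
  w ← -0.384442 + (0.32/2)·(1.505506 + 1.951381) = 0.168660
w(1.96) ≈ 0.1687

0.1687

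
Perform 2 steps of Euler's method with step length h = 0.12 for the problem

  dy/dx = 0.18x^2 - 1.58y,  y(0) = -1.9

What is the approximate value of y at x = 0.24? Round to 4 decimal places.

-1.2475

Euler: y_{n+1} = y_n + h·f(x_n, y_n).
x=0.000000, y=-1.900000: f=3.002000 → y ← -1.900000 + 0.12·3.002000 = -1.539760
x=0.120000, y=-1.539760: f=2.435413 → y ← -1.539760 + 0.12·2.435413 = -1.247510
y(0.24) ≈ -1.2475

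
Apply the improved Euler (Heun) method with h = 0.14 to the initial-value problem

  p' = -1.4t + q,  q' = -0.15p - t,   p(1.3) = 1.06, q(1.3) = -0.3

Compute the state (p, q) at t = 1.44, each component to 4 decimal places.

Heun on (p,q): k1 = f(t_n, state_n); k2 = f(t_n + h, state_n + h·k1); state_{n+1} = state_n + (h/2)·(k1 + k2).
1.300000: (1.060000, -0.300000)
  k1 = (-2.120000, -1.459000)
  predictor → (0.763200, -0.504260)
  k2 = (-2.520260, -1.554480)
  → (0.735182, -0.510944)
(p(1.44), q(1.44)) ≈ (0.7352, -0.5109)

0.7352, -0.5109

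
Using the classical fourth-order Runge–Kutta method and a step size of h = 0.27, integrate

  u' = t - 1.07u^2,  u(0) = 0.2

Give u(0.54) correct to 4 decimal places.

RK4: k1 = f(t_n, u_n); k2 = f(t_n + h/2, u_n + (h/2)·k1); k3 = f(t_n + h/2, u_n + (h/2)·k2); k4 = f(t_n + h, u_n + h·k3); u_{n+1} = u_n + (h/6)·(k1 + 2k2 + 2k3 + k4).
t=0.000000, u=0.200000:
  k1 = f(0.000000, 0.200000) = -0.042800
  k2 = f(0.135000, 0.194222) = 0.094637
  k3 = f(0.135000, 0.212776) = 0.086557
  k4 = f(0.270000, 0.223370) = 0.216613
  u ← 0.200000 + (0.27/6)·(k1 + 2k2 + 2k3 + k4) = 0.224129
t=0.270000, u=0.224129:
  k1 = f(0.270000, 0.224129) = 0.216250
  k2 = f(0.405000, 0.253323) = 0.336335
  k3 = f(0.405000, 0.269534) = 0.327266
  k4 = f(0.540000, 0.312491) = 0.435514
  u ← 0.224129 + (0.27/6)·(k1 + 2k2 + 2k3 + k4) = 0.313183
u(0.54) ≈ 0.3132

0.3132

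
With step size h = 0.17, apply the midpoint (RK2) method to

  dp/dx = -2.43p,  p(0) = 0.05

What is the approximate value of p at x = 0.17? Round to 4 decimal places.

Midpoint: k1 = f(x_n, p_n); k2 = f(x_n + h/2, p_n + (h/2)·k1); p_{n+1} = p_n + h·k2.
x=0.000000, p=0.050000:
  k1 = f(0.000000, 0.050000) = -0.121500
  k2 = f(0.085000, 0.039672) = -0.096404
  p ← 0.050000 + 0.17·(-0.096404) = 0.033611
p(0.17) ≈ 0.0336

0.0336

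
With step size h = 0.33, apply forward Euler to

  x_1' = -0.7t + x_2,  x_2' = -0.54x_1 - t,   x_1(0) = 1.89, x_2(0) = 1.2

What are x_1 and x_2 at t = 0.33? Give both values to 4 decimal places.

2.2860, 0.8632

Euler on (x_1,x_2): x_1_{n+1} = x_1_n + h·x_1', x_2_{n+1} = x_2_n + h·x_2'.
0.000000: (1.890000, 1.200000); f=(1.200000, -1.020600) → (2.286000, 0.863202)
(x_1(0.33), x_2(0.33)) ≈ (2.2860, 0.8632)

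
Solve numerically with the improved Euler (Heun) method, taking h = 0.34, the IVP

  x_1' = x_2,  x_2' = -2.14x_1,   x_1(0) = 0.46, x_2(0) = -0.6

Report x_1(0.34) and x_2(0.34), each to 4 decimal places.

Heun on (x_1,x_2): k1 = f(s_n, state_n); k2 = f(s_n + h, state_n + h·k1); state_{n+1} = state_n + (h/2)·(k1 + k2).
0.000000: (0.460000, -0.600000)
  k1 = (-0.600000, -0.984400)
  predictor → (0.256000, -0.934696)
  k2 = (-0.934696, -0.547840)
  → (0.199102, -0.860481)
(x_1(0.34), x_2(0.34)) ≈ (0.1991, -0.8605)

0.1991, -0.8605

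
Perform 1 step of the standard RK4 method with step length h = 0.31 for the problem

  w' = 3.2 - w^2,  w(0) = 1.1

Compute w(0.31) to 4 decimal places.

RK4: k1 = f(t_n, w_n); k2 = f(t_n + h/2, w_n + (h/2)·k1); k3 = f(t_n + h/2, w_n + (h/2)·k2); k4 = f(t_n + h, w_n + h·k3); w_{n+1} = w_n + (h/6)·(k1 + 2k2 + 2k3 + k4).
t=0.000000, w=1.100000:
  k1 = f(0.000000, 1.100000) = 1.990000
  k2 = f(0.155000, 1.408450) = 1.216269
  k3 = f(0.155000, 1.288522) = 1.539712
  k4 = f(0.310000, 1.577311) = 0.712091
  w ← 1.100000 + (0.31/6)·(k1 + 2k2 + 2k3 + k4) = 1.524393
w(0.31) ≈ 1.5244

1.5244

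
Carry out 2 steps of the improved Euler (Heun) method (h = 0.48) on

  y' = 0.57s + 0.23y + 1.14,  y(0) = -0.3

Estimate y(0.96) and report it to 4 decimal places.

1.1257

Heun: k1 = f(s_n, y_n); k2 = f(s_n + h, y_n + h·k1); y_{n+1} = y_n + (h/2)·(k1 + k2).
s=0.000000, y=-0.300000:
  k1 = f(0.000000, -0.300000) = 1.071000
  k2 = f(0.480000, 0.214080) = 1.462838
  y ← -0.300000 + (0.48/2)·(1.071000 + 1.462838) = 0.308121
s=0.480000, y=0.308121:
  k1 = f(0.480000, 0.308121) = 1.484468
  k2 = f(0.960000, 1.020666) = 1.921953
  y ← 0.308121 + (0.48/2)·(1.484468 + 1.921953) = 1.125662
y(0.96) ≈ 1.1257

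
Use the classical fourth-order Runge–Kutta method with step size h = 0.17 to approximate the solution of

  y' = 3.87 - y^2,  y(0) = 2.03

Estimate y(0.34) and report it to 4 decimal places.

1.9836

RK4: k1 = f(t_n, y_n); k2 = f(t_n + h/2, y_n + (h/2)·k1); k3 = f(t_n + h/2, y_n + (h/2)·k2); k4 = f(t_n + h, y_n + h·k3); y_{n+1} = y_n + (h/6)·(k1 + 2k2 + 2k3 + k4).
t=0.000000, y=2.030000:
  k1 = f(0.000000, 2.030000) = -0.250900
  k2 = f(0.085000, 2.008674) = -0.164769
  k3 = f(0.085000, 2.015995) = -0.194234
  k4 = f(0.170000, 1.996980) = -0.117930
  y ← 2.030000 + (0.17/6)·(k1 + 2k2 + 2k3 + k4) = 1.999206
t=0.170000, y=1.999206:
  k1 = f(0.170000, 1.999206) = -0.126826
  k2 = f(0.255000, 1.988426) = -0.083838
  k3 = f(0.255000, 1.992080) = -0.098383
  k4 = f(0.340000, 1.982481) = -0.060232
  y ← 1.999206 + (0.17/6)·(k1 + 2k2 + 2k3 + k4) = 1.983580
y(0.34) ≈ 1.9836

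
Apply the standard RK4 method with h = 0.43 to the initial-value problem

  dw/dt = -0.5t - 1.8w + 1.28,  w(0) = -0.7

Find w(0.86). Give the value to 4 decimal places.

RK4: k1 = f(t_n, w_n); k2 = f(t_n + h/2, w_n + (h/2)·k1); k3 = f(t_n + h/2, w_n + (h/2)·k2); k4 = f(t_n + h, w_n + h·k3); w_{n+1} = w_n + (h/6)·(k1 + 2k2 + 2k3 + k4).
t=0.000000, w=-0.700000:
  k1 = f(0.000000, -0.700000) = 2.540000
  k2 = f(0.215000, -0.153900) = 1.449520
  k3 = f(0.215000, -0.388353) = 1.871536
  k4 = f(0.430000, 0.104760) = 0.876431
  w ← -0.700000 + (0.43/6)·(k1 + 2k2 + 2k3 + k4) = 0.020862
t=0.430000, w=0.020862:
  k1 = f(0.430000, 0.020862) = 1.027448
  k2 = f(0.645000, 0.241764) = 0.522326
  k3 = f(0.645000, 0.133162) = 0.717808
  k4 = f(0.860000, 0.329520) = 0.256865
  w ← 0.020862 + (0.43/6)·(k1 + 2k2 + 2k3 + k4) = 0.290657
w(0.86) ≈ 0.2907

0.2907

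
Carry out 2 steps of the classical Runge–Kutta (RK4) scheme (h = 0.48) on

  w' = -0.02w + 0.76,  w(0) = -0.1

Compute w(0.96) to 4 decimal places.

0.6245

RK4: k1 = f(x_n, w_n); k2 = f(x_n + h/2, w_n + (h/2)·k1); k3 = f(x_n + h/2, w_n + (h/2)·k2); k4 = f(x_n + h, w_n + h·k3); w_{n+1} = w_n + (h/6)·(k1 + 2k2 + 2k3 + k4).
x=0.000000, w=-0.100000:
  k1 = f(0.000000, -0.100000) = 0.762000
  k2 = f(0.240000, 0.082880) = 0.758342
  k3 = f(0.240000, 0.082002) = 0.758360
  k4 = f(0.480000, 0.264013) = 0.754720
  w ← -0.100000 + (0.48/6)·(k1 + 2k2 + 2k3 + k4) = 0.264010
x=0.480000, w=0.264010:
  k1 = f(0.480000, 0.264010) = 0.754720
  k2 = f(0.720000, 0.445143) = 0.751097
  k3 = f(0.720000, 0.444273) = 0.751115
  k4 = f(0.960000, 0.624545) = 0.747509
  w ← 0.264010 + (0.48/6)·(k1 + 2k2 + 2k3 + k4) = 0.624542
w(0.96) ≈ 0.6245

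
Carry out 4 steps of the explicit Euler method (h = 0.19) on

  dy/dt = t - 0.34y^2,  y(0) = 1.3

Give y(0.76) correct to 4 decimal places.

Euler: y_{n+1} = y_n + h·f(t_n, y_n).
t=0.000000, y=1.300000: f=-0.574600 → y ← 1.300000 + 0.19·(-0.574600) = 1.190826
t=0.190000, y=1.190826: f=-0.292143 → y ← 1.190826 + 0.19·(-0.292143) = 1.135319
t=0.380000, y=1.135319: f=-0.058243 → y ← 1.135319 + 0.19·(-0.058243) = 1.124253
t=0.570000, y=1.124253: f=0.140259 → y ← 1.124253 + 0.19·0.140259 = 1.150902
y(0.76) ≈ 1.1509

1.1509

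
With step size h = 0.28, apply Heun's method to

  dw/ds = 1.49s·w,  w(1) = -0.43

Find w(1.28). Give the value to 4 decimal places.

-0.6824

Heun: k1 = f(s_n, w_n); k2 = f(s_n + h, w_n + h·k1); w_{n+1} = w_n + (h/2)·(k1 + k2).
s=1.000000, w=-0.430000:
  k1 = f(1.000000, -0.430000) = -0.640700
  k2 = f(1.280000, -0.609396) = -1.162240
  w ← -0.430000 + (0.28/2)·(-0.640700 + (-1.162240)) = -0.682412
w(1.28) ≈ -0.6824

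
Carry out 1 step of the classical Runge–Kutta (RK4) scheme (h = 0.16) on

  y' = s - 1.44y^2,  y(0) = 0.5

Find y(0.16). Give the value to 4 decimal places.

RK4: k1 = f(s_n, y_n); k2 = f(s_n + h/2, y_n + (h/2)·k1); k3 = f(s_n + h/2, y_n + (h/2)·k2); k4 = f(s_n + h, y_n + h·k3); y_{n+1} = y_n + (h/6)·(k1 + 2k2 + 2k3 + k4).
s=0.000000, y=0.500000:
  k1 = f(0.000000, 0.500000) = -0.360000
  k2 = f(0.080000, 0.471200) = -0.239722
  k3 = f(0.080000, 0.480822) = -0.252914
  k4 = f(0.160000, 0.459534) = -0.144087
  y ← 0.500000 + (0.16/6)·(k1 + 2k2 + 2k3 + k4) = 0.460284
y(0.16) ≈ 0.4603

0.4603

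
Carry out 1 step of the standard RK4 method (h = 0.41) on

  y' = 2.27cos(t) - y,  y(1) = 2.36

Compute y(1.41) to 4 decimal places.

RK4: k1 = f(t_n, y_n); k2 = f(t_n + h/2, y_n + (h/2)·k1); k3 = f(t_n + h/2, y_n + (h/2)·k2); k4 = f(t_n + h, y_n + h·k3); y_{n+1} = y_n + (h/6)·(k1 + 2k2 + 2k3 + k4).
t=1.000000, y=2.360000:
  k1 = f(1.000000, 2.360000) = -1.133514
  k2 = f(1.205000, 2.127630) = -1.315666
  k3 = f(1.205000, 2.090288) = -1.278325
  k4 = f(1.410000, 1.835887) = -1.472450
  y ← 2.360000 + (0.41/6)·(k1 + 2k2 + 2k3 + k4) = 1.827414
y(1.41) ≈ 1.8274

1.8274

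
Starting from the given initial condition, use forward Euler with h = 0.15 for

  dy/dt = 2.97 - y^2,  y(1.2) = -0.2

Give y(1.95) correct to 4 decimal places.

1.5116

Euler: y_{n+1} = y_n + h·f(t_n, y_n).
t=1.200000, y=-0.200000: f=2.930000 → y ← -0.200000 + 0.15·2.930000 = 0.239500
t=1.350000, y=0.239500: f=2.912640 → y ← 0.239500 + 0.15·2.912640 = 0.676396
t=1.500000, y=0.676396: f=2.512489 → y ← 0.676396 + 0.15·2.512489 = 1.053269
t=1.650000, y=1.053269: f=1.860624 → y ← 1.053269 + 0.15·1.860624 = 1.332363
t=1.800000, y=1.332363: f=1.194809 → y ← 1.332363 + 0.15·1.194809 = 1.511584
y(1.95) ≈ 1.5116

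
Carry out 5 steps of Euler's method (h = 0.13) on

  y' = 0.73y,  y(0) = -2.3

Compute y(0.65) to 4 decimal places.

Euler: y_{n+1} = y_n + h·f(t_n, y_n).
t=0.000000, y=-2.300000: f=-1.679000 → y ← -2.300000 + 0.13·(-1.679000) = -2.518270
t=0.130000, y=-2.518270: f=-1.838337 → y ← -2.518270 + 0.13·(-1.838337) = -2.757254
t=0.260000, y=-2.757254: f=-2.012795 → y ← -2.757254 + 0.13·(-2.012795) = -3.018917
t=0.390000, y=-3.018917: f=-2.203810 → y ← -3.018917 + 0.13·(-2.203810) = -3.305412
t=0.520000, y=-3.305412: f=-2.412951 → y ← -3.305412 + 0.13·(-2.412951) = -3.619096
y(0.65) ≈ -3.6191

-3.6191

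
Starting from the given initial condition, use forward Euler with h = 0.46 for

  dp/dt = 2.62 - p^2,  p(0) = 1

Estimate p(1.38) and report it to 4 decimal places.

Euler: p_{n+1} = p_n + h·f(t_n, p_n).
t=0.000000, p=1.000000: f=1.620000 → p ← 1.000000 + 0.46·1.620000 = 1.745200
t=0.460000, p=1.745200: f=-0.425723 → p ← 1.745200 + 0.46·(-0.425723) = 1.549367
t=0.920000, p=1.549367: f=0.219461 → p ← 1.549367 + 0.46·0.219461 = 1.650319
p(1.38) ≈ 1.6503

1.6503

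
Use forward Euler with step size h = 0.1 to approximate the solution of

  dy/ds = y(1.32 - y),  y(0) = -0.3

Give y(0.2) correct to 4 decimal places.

-0.4068

Euler: y_{n+1} = y_n + h·f(s_n, y_n).
s=0.000000, y=-0.300000: f=-0.486000 → y ← -0.300000 + 0.1·(-0.486000) = -0.348600
s=0.100000, y=-0.348600: f=-0.581674 → y ← -0.348600 + 0.1·(-0.581674) = -0.406767
y(0.2) ≈ -0.4068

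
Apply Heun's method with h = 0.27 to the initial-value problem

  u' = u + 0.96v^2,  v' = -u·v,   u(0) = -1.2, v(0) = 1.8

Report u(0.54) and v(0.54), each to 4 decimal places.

1.2985, 2.0655

Heun on (u,v): k1 = f(s_n, state_n); k2 = f(s_n + h, state_n + h·k1); state_{n+1} = state_n + (h/2)·(k1 + k2).
0.000000: (-1.200000, 1.800000)
  k1 = (1.910400, 2.160000)
  predictor → (-0.684192, 2.383200)
  k2 = (4.768265, 1.630566)
  → (-0.298380, 2.311726)
0.270000: (-0.298380, 2.311726)
  k1 = (4.831936, 0.689774)
  predictor → (1.006242, 2.497965)
  k2 = (6.996480, -2.513559)
  → (1.298456, 2.065515)
(u(0.54), v(0.54)) ≈ (1.2985, 2.0655)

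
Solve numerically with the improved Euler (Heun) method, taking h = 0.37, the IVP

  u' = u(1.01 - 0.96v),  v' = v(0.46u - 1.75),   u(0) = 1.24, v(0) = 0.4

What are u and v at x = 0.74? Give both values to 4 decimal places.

2.1539, 0.1937

Heun on (u,v): k1 = f(x_n, state_n); k2 = f(x_n + h, state_n + h·k1); state_{n+1} = state_n + (h/2)·(k1 + k2).
0.000000: (1.240000, 0.400000)
  k1 = (0.776240, -0.471840)
  predictor → (1.527209, 0.225419)
  k2 = (1.211989, -0.236123)
  → (1.607822, 0.269027)
0.370000: (1.607822, 0.269027)
  k1 = (1.208655, -0.271825)
  predictor → (2.055025, 0.168452)
  k2 = (1.743250, -0.135551)
  → (2.153925, 0.193662)
(u(0.74), v(0.74)) ≈ (2.1539, 0.1937)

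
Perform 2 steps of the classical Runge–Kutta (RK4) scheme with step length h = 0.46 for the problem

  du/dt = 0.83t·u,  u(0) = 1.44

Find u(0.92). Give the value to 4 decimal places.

2.0460

RK4: k1 = f(t_n, u_n); k2 = f(t_n + h/2, u_n + (h/2)·k1); k3 = f(t_n + h/2, u_n + (h/2)·k2); k4 = f(t_n + h, u_n + h·k3); u_{n+1} = u_n + (h/6)·(k1 + 2k2 + 2k3 + k4).
t=0.000000, u=1.440000:
  k1 = f(0.000000, 1.440000) = 0.000000
  k2 = f(0.230000, 1.440000) = 0.274896
  k3 = f(0.230000, 1.503226) = 0.286966
  k4 = f(0.460000, 1.572004) = 0.600191
  u ← 1.440000 + (0.46/6)·(k1 + 2k2 + 2k3 + k4) = 1.572167
t=0.460000, u=1.572167:
  k1 = f(0.460000, 1.572167) = 0.600253
  k2 = f(0.690000, 1.710225) = 0.979446
  k3 = f(0.690000, 1.797439) = 1.029394
  k4 = f(0.920000, 2.045688) = 1.562087
  u ← 1.572167 + (0.46/6)·(k1 + 2k2 + 2k3 + k4) = 2.045968
u(0.92) ≈ 2.0460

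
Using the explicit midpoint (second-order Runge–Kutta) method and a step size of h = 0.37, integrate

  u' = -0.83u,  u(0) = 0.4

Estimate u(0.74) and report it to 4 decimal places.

0.2191

Midpoint: k1 = f(t_n, u_n); k2 = f(t_n + h/2, u_n + (h/2)·k1); u_{n+1} = u_n + h·k2.
t=0.000000, u=0.400000:
  k1 = f(0.000000, 0.400000) = -0.332000
  k2 = f(0.185000, 0.338580) = -0.281021
  u ← 0.400000 + 0.37·(-0.281021) = 0.296022
t=0.370000, u=0.296022:
  k1 = f(0.370000, 0.296022) = -0.245698
  k2 = f(0.555000, 0.250568) = -0.207971
  u ← 0.296022 + 0.37·(-0.207971) = 0.219073
u(0.74) ≈ 0.2191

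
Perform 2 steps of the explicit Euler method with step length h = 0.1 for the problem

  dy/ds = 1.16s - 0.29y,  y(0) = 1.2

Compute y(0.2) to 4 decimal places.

1.1430

Euler: y_{n+1} = y_n + h·f(s_n, y_n).
s=0.000000, y=1.200000: f=-0.348000 → y ← 1.200000 + 0.1·(-0.348000) = 1.165200
s=0.100000, y=1.165200: f=-0.221908 → y ← 1.165200 + 0.1·(-0.221908) = 1.143009
y(0.2) ≈ 1.1430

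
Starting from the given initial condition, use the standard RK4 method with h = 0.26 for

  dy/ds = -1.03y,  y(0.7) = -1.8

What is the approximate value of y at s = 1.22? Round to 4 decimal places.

RK4: k1 = f(s_n, y_n); k2 = f(s_n + h/2, y_n + (h/2)·k1); k3 = f(s_n + h/2, y_n + (h/2)·k2); k4 = f(s_n + h, y_n + h·k3); y_{n+1} = y_n + (h/6)·(k1 + 2k2 + 2k3 + k4).
s=0.700000, y=-1.800000:
  k1 = f(0.700000, -1.800000) = 1.854000
  k2 = f(0.830000, -1.558980) = 1.605749
  k3 = f(0.830000, -1.591253) = 1.638990
  k4 = f(0.960000, -1.373863) = 1.415078
  y ← -1.800000 + (0.26/6)·(k1 + 2k2 + 2k3 + k4) = -1.377129
s=0.960000, y=-1.377129:
  k1 = f(0.960000, -1.377129) = 1.418443
  k2 = f(1.090000, -1.192732) = 1.228514
  k3 = f(1.090000, -1.217422) = 1.253945
  k4 = f(1.220000, -1.051103) = 1.082637
  y ← -1.377129 + (0.26/6)·(k1 + 2k2 + 2k3 + k4) = -1.053603
y(1.22) ≈ -1.0536

-1.0536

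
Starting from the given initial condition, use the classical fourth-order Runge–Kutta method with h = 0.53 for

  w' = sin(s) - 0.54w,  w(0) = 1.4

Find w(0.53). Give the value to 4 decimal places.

1.1765

RK4: k1 = f(s_n, w_n); k2 = f(s_n + h/2, w_n + (h/2)·k1); k3 = f(s_n + h/2, w_n + (h/2)·k2); k4 = f(s_n + h, w_n + h·k3); w_{n+1} = w_n + (h/6)·(k1 + 2k2 + 2k3 + k4).
s=0.000000, w=1.400000:
  k1 = f(0.000000, 1.400000) = -0.756000
  k2 = f(0.265000, 1.199660) = -0.385907
  k3 = f(0.265000, 1.297735) = -0.438867
  k4 = f(0.530000, 1.167400) = -0.124863
  w ← 1.400000 + (0.53/6)·(k1 + 2k2 + 2k3 + k4) = 1.176480
w(0.53) ≈ 1.1765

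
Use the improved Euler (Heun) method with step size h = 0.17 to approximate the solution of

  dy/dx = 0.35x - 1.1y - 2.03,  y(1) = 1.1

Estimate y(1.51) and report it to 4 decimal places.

Heun: k1 = f(x_n, y_n); k2 = f(x_n + h, y_n + h·k1); y_{n+1} = y_n + (h/2)·(k1 + k2).
x=1.000000, y=1.100000:
  k1 = f(1.000000, 1.100000) = -2.890000
  k2 = f(1.170000, 0.608700) = -2.290070
  y ← 1.100000 + (0.17/2)·(-2.890000 + (-2.290070)) = 0.659694
x=1.170000, y=0.659694:
  k1 = f(1.170000, 0.659694) = -2.346163
  k2 = f(1.340000, 0.260846) = -1.847931
  y ← 0.659694 + (0.17/2)·(-2.346163 + (-1.847931)) = 0.303196
x=1.340000, y=0.303196:
  k1 = f(1.340000, 0.303196) = -1.894516
  k2 = f(1.510000, -0.018872) = -1.480741
  y ← 0.303196 + (0.17/2)·(-1.894516 + (-1.480741)) = 0.016299
y(1.51) ≈ 0.0163

0.0163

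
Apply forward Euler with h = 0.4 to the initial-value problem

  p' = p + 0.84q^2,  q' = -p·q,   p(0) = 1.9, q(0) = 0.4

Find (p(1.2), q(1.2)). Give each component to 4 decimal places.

5.3233, 0.0043

Euler on (p,q): p_{n+1} = p_n + h·p', q_{n+1} = q_n + h·q'.
0.000000: (1.900000, 0.400000); f=(2.034400, -0.760000) → (2.713760, 0.096000)
0.400000: (2.713760, 0.096000); f=(2.721501, -0.260521) → (3.802361, -0.008208)
0.800000: (3.802361, -0.008208); f=(3.802417, 0.031211) → (5.323327, 0.004276)
(p(1.2), q(1.2)) ≈ (5.3233, 0.0043)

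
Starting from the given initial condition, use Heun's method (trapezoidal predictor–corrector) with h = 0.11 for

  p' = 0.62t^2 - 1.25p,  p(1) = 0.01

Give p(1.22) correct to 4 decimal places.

0.1569

Heun: k1 = f(t_n, p_n); k2 = f(t_n + h, p_n + h·k1); p_{n+1} = p_n + (h/2)·(k1 + k2).
t=1.000000, p=0.010000:
  k1 = f(1.000000, 0.010000) = 0.607500
  k2 = f(1.110000, 0.076825) = 0.667871
  p ← 0.010000 + (0.11/2)·(0.607500 + 0.667871) = 0.080145
t=1.110000, p=0.080145:
  k1 = f(1.110000, 0.080145) = 0.663720
  k2 = f(1.220000, 0.153155) = 0.731365
  p ← 0.080145 + (0.11/2)·(0.663720 + 0.731365) = 0.156875
p(1.22) ≈ 0.1569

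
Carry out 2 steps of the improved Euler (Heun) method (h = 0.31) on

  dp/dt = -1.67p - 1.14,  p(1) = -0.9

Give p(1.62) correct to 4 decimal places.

-0.7652

Heun: k1 = f(t_n, p_n); k2 = f(t_n + h, p_n + h·k1); p_{n+1} = p_n + (h/2)·(k1 + k2).
t=1.000000, p=-0.900000:
  k1 = f(1.000000, -0.900000) = 0.363000
  k2 = f(1.310000, -0.787470) = 0.175075
  p ← -0.900000 + (0.31/2)·(0.363000 + 0.175075) = -0.816598
t=1.310000, p=-0.816598:
  k1 = f(1.310000, -0.816598) = 0.223719
  k2 = f(1.620000, -0.747245) = 0.107900
  p ← -0.816598 + (0.31/2)·(0.223719 + 0.107900) = -0.765197
p(1.62) ≈ -0.7652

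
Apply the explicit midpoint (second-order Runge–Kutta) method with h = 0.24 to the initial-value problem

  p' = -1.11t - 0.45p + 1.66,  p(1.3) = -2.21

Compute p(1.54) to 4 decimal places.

-1.9669

Midpoint: k1 = f(t_n, p_n); k2 = f(t_n + h/2, p_n + (h/2)·k1); p_{n+1} = p_n + h·k2.
t=1.300000, p=-2.210000:
  k1 = f(1.300000, -2.210000) = 1.211500
  k2 = f(1.420000, -2.064620) = 1.012879
  p ← -2.210000 + 0.24·1.012879 = -1.966909
p(1.54) ≈ -1.9669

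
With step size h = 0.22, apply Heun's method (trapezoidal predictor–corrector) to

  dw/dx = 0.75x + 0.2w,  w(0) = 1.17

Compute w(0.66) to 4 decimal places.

1.5049

Heun: k1 = f(x_n, w_n); k2 = f(x_n + h, w_n + h·k1); w_{n+1} = w_n + (h/2)·(k1 + k2).
x=0.000000, w=1.170000:
  k1 = f(0.000000, 1.170000) = 0.234000
  k2 = f(0.220000, 1.221480) = 0.409296
  w ← 1.170000 + (0.22/2)·(0.234000 + 0.409296) = 1.240763
x=0.220000, w=1.240763:
  k1 = f(0.220000, 1.240763) = 0.413153
  k2 = f(0.440000, 1.331656) = 0.596331
  w ← 1.240763 + (0.22/2)·(0.413153 + 0.596331) = 1.351806
x=0.440000, w=1.351806:
  k1 = f(0.440000, 1.351806) = 0.600361
  k2 = f(0.660000, 1.483885) = 0.791777
  w ← 1.351806 + (0.22/2)·(0.600361 + 0.791777) = 1.504941
w(0.66) ≈ 1.5049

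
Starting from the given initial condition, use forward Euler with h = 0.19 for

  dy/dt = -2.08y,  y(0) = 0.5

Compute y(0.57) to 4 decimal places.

0.1106

Euler: y_{n+1} = y_n + h·f(t_n, y_n).
t=0.000000, y=0.500000: f=-1.040000 → y ← 0.500000 + 0.19·(-1.040000) = 0.302400
t=0.190000, y=0.302400: f=-0.628992 → y ← 0.302400 + 0.19·(-0.628992) = 0.182892
t=0.380000, y=0.182892: f=-0.380414 → y ← 0.182892 + 0.19·(-0.380414) = 0.110613
y(0.57) ≈ 0.1106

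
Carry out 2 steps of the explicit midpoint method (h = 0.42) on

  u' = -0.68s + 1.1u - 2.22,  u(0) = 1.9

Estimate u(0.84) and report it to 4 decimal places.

Midpoint: k1 = f(s_n, u_n); k2 = f(s_n + h/2, u_n + (h/2)·k1); u_{n+1} = u_n + h·k2.
s=0.000000, u=1.900000:
  k1 = f(0.000000, 1.900000) = -0.130000
  k2 = f(0.210000, 1.872700) = -0.302830
  u ← 1.900000 + 0.42·(-0.302830) = 1.772811
s=0.420000, u=1.772811:
  k1 = f(0.420000, 1.772811) = -0.555507
  k2 = f(0.630000, 1.656155) = -0.826630
  u ← 1.772811 + 0.42·(-0.826630) = 1.425627
u(0.84) ≈ 1.4256

1.4256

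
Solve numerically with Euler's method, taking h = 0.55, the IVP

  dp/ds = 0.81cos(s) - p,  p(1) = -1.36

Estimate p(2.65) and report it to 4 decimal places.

Euler: p_{n+1} = p_n + h·f(s_n, p_n).
s=1.000000, p=-1.360000: f=1.797645 → p ← -1.360000 + 0.55·1.797645 = -0.371295
s=1.550000, p=-0.371295: f=0.388139 → p ← -0.371295 + 0.55·0.388139 = -0.157819
s=2.100000, p=-0.157819: f=-0.251107 → p ← -0.157819 + 0.55·(-0.251107) = -0.295927
p(2.65) ≈ -0.2959

-0.2959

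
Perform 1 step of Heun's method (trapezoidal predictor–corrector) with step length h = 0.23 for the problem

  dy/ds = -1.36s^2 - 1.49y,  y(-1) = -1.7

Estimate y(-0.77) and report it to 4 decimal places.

Heun: k1 = f(s_n, y_n); k2 = f(s_n + h, y_n + h·k1); y_{n+1} = y_n + (h/2)·(k1 + k2).
s=-1.000000, y=-1.700000:
  k1 = f(-1.000000, -1.700000) = 1.173000
  k2 = f(-0.770000, -1.430210) = 1.324669
  y ← -1.700000 + (0.23/2)·(1.173000 + 1.324669) = -1.412768
y(-0.77) ≈ -1.4128

-1.4128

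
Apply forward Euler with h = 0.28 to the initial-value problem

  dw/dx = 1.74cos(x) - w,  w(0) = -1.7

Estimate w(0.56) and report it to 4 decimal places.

Euler: w_{n+1} = w_n + h·f(x_n, w_n).
x=0.000000, w=-1.700000: f=3.440000 → w ← -1.700000 + 0.28·3.440000 = -0.736800
x=0.280000, w=-0.736800: f=2.409036 → w ← -0.736800 + 0.28·2.409036 = -0.062270
w(0.56) ≈ -0.0623

-0.0623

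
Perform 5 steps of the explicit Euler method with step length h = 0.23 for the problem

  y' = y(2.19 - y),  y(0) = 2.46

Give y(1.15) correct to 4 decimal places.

Euler: y_{n+1} = y_n + h·f(x_n, y_n).
x=0.000000, y=2.460000: f=-0.664200 → y ← 2.460000 + 0.23·(-0.664200) = 2.307234
x=0.230000, y=2.307234: f=-0.270486 → y ← 2.307234 + 0.23·(-0.270486) = 2.245022
x=0.460000, y=2.245022: f=-0.123526 → y ← 2.245022 + 0.23·(-0.123526) = 2.216611
x=0.690000, y=2.216611: f=-0.058987 → y ← 2.216611 + 0.23·(-0.058987) = 2.203044
x=0.920000, y=2.203044: f=-0.028737 → y ← 2.203044 + 0.23·(-0.028737) = 2.196435
y(1.15) ≈ 2.1964

2.1964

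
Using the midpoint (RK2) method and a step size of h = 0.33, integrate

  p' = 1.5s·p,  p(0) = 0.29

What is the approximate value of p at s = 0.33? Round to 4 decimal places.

0.3137

Midpoint: k1 = f(s_n, p_n); k2 = f(s_n + h/2, p_n + (h/2)·k1); p_{n+1} = p_n + h·k2.
s=0.000000, p=0.290000:
  k1 = f(0.000000, 0.290000) = 0.000000
  k2 = f(0.165000, 0.290000) = 0.071775
  p ← 0.290000 + 0.33·0.071775 = 0.313686
p(0.33) ≈ 0.3137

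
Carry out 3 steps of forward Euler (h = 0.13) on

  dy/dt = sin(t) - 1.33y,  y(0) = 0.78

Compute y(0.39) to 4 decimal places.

Euler: y_{n+1} = y_n + h·f(t_n, y_n).
t=0.000000, y=0.780000: f=-1.037400 → y ← 0.780000 + 0.13·(-1.037400) = 0.645138
t=0.130000, y=0.645138: f=-0.728399 → y ← 0.645138 + 0.13·(-0.728399) = 0.550446
t=0.260000, y=0.550446: f=-0.475013 → y ← 0.550446 + 0.13·(-0.475013) = 0.488694
y(0.39) ≈ 0.4887

0.4887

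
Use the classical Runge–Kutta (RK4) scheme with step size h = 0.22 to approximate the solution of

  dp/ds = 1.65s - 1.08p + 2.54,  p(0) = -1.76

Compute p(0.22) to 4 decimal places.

-0.8535

RK4: k1 = f(s_n, p_n); k2 = f(s_n + h/2, p_n + (h/2)·k1); k3 = f(s_n + h/2, p_n + (h/2)·k2); k4 = f(s_n + h, p_n + h·k3); p_{n+1} = p_n + (h/6)·(k1 + 2k2 + 2k3 + k4).
s=0.000000, p=-1.760000:
  k1 = f(0.000000, -1.760000) = 4.440800
  k2 = f(0.110000, -1.271512) = 4.094733
  k3 = f(0.110000, -1.309579) = 4.135846
  k4 = f(0.220000, -0.850114) = 3.821123
  p ← -1.760000 + (0.22/6)·(k1 + 2k2 + 2k3 + k4) = -0.853487
p(0.22) ≈ -0.8535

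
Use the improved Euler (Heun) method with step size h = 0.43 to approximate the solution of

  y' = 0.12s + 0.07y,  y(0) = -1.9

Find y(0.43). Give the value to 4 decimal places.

Heun: k1 = f(s_n, y_n); k2 = f(s_n + h, y_n + h·k1); y_{n+1} = y_n + (h/2)·(k1 + k2).
s=0.000000, y=-1.900000:
  k1 = f(0.000000, -1.900000) = -0.133000
  k2 = f(0.430000, -1.957190) = -0.085403
  y ← -1.900000 + (0.43/2)·(-0.133000 + (-0.085403)) = -1.946957
y(0.43) ≈ -1.9470

-1.9470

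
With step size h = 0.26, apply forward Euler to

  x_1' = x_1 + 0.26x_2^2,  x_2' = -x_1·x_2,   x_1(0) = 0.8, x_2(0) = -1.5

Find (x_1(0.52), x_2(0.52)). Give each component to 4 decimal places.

1.5571, -0.8297

Euler on (x_1,x_2): x_1_{n+1} = x_1_n + h·x_1', x_2_{n+1} = x_2_n + h·x_2'.
0.000000: (0.800000, -1.500000); f=(1.385000, 1.200000) → (1.160100, -1.188000)
0.260000: (1.160100, -1.188000); f=(1.527049, 1.378199) → (1.557133, -0.829668)
(x_1(0.52), x_2(0.52)) ≈ (1.5571, -0.8297)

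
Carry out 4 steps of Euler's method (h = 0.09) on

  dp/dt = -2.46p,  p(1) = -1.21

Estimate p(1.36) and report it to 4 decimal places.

Euler: p_{n+1} = p_n + h·f(t_n, p_n).
t=1.000000, p=-1.210000: f=2.976600 → p ← -1.210000 + 0.09·2.976600 = -0.942106
t=1.090000, p=-0.942106: f=2.317581 → p ← -0.942106 + 0.09·2.317581 = -0.733524
t=1.180000, p=-0.733524: f=1.804468 → p ← -0.733524 + 0.09·1.804468 = -0.571122
t=1.270000, p=-0.571122: f=1.404959 → p ← -0.571122 + 0.09·1.404959 = -0.444675
p(1.36) ≈ -0.4447

-0.4447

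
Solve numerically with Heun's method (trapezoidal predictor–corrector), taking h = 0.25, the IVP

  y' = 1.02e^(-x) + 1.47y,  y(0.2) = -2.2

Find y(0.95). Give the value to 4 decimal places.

-5.6537

Heun: k1 = f(x_n, y_n); k2 = f(x_n + h, y_n + h·k1); y_{n+1} = y_n + (h/2)·(k1 + k2).
x=0.200000, y=-2.200000:
  k1 = f(0.200000, -2.200000) = -2.398895
  k2 = f(0.450000, -2.799724) = -3.465213
  y ← -2.200000 + (0.25/2)·(-2.398895 + (-3.465213)) = -2.933013
x=0.450000, y=-2.933013:
  k1 = f(0.450000, -2.933013) = -3.661149
  k2 = f(0.700000, -3.848301) = -5.150485
  y ← -2.933013 + (0.25/2)·(-3.661149 + (-5.150485)) = -4.034468
x=0.700000, y=-4.034468:
  k1 = f(0.700000, -4.034468) = -5.424151
  k2 = f(0.950000, -5.390505) = -7.529567
  y ← -4.034468 + (0.25/2)·(-5.424151 + (-7.529567)) = -5.653682
y(0.95) ≈ -5.6537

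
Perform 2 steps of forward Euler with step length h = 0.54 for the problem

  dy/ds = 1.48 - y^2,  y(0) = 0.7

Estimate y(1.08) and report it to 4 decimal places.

1.2107

Euler: y_{n+1} = y_n + h·f(s_n, y_n).
s=0.000000, y=0.700000: f=0.990000 → y ← 0.700000 + 0.54·0.990000 = 1.234600
s=0.540000, y=1.234600: f=-0.044237 → y ← 1.234600 + 0.54·(-0.044237) = 1.210712
y(1.08) ≈ 1.2107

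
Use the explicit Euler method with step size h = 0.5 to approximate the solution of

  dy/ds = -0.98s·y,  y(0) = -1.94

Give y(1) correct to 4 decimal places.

Euler: y_{n+1} = y_n + h·f(s_n, y_n).
s=0.000000, y=-1.940000: f=0.000000 → y ← -1.940000 + 0.5·0.000000 = -1.940000
s=0.500000, y=-1.940000: f=0.950600 → y ← -1.940000 + 0.5·0.950600 = -1.464700
y(1) ≈ -1.4647

-1.4647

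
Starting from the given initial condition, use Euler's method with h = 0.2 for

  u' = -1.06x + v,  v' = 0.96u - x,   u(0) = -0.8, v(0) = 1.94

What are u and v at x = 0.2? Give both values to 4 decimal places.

Euler on (u,v): u_{n+1} = u_n + h·u', v_{n+1} = v_n + h·v'.
0.000000: (-0.800000, 1.940000); f=(1.940000, -0.768000) → (-0.412000, 1.786400)
(u(0.2), v(0.2)) ≈ (-0.4120, 1.7864)

-0.4120, 1.7864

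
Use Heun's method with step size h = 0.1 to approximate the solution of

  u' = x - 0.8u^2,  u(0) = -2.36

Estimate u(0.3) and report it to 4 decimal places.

-5.1671

Heun: k1 = f(x_n, u_n); k2 = f(x_n + h, u_n + h·k1); u_{n+1} = u_n + (h/2)·(k1 + k2).
x=0.000000, u=-2.360000:
  k1 = f(0.000000, -2.360000) = -4.455680
  k2 = f(0.100000, -2.805568) = -6.196969
  u ← -2.360000 + (0.1/2)·(-4.455680 + (-6.196969)) = -2.892632
x=0.100000, u=-2.892632:
  k1 = f(0.100000, -2.892632) = -6.593858
  k2 = f(0.200000, -3.552018) = -9.893467
  u ← -2.892632 + (0.1/2)·(-6.593858 + (-9.893467)) = -3.716999
x=0.200000, u=-3.716999:
  k1 = f(0.200000, -3.716999) = -10.852864
  k2 = f(0.300000, -4.802285) = -18.149554
  u ← -3.716999 + (0.1/2)·(-10.852864 + (-18.149554)) = -5.167120
u(0.3) ≈ -5.1671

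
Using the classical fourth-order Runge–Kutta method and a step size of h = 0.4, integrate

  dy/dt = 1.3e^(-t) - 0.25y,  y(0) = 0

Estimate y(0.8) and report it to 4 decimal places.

0.6403

RK4: k1 = f(t_n, y_n); k2 = f(t_n + h/2, y_n + (h/2)·k1); k3 = f(t_n + h/2, y_n + (h/2)·k2); k4 = f(t_n + h, y_n + h·k3); y_{n+1} = y_n + (h/6)·(k1 + 2k2 + 2k3 + k4).
t=0.000000, y=0.000000:
  k1 = f(0.000000, 0.000000) = 1.300000
  k2 = f(0.200000, 0.260000) = 0.999350
  k3 = f(0.200000, 0.199870) = 1.014382
  k4 = f(0.400000, 0.405753) = 0.769978
  y ← 0.000000 + (0.4/6)·(k1 + 2k2 + 2k3 + k4) = 0.406496
t=0.400000, y=0.406496:
  k1 = f(0.400000, 0.406496) = 0.769792
  k2 = f(0.600000, 0.560455) = 0.573341
  k3 = f(0.600000, 0.521164) = 0.583164
  k4 = f(0.800000, 0.639762) = 0.424187
  y ← 0.406496 + (0.4/6)·(k1 + 2k2 + 2k3 + k4) = 0.640296
y(0.8) ≈ 0.6403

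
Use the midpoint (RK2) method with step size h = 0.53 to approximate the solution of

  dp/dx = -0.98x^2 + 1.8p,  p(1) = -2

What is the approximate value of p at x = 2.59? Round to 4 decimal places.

-43.5116

Midpoint: k1 = f(x_n, p_n); k2 = f(x_n + h/2, p_n + (h/2)·k1); p_{n+1} = p_n + h·k2.
x=1.000000, p=-2.000000:
  k1 = f(1.000000, -2.000000) = -4.580000
  k2 = f(1.265000, -3.213700) = -7.352881
  p ← -2.000000 + 0.53·(-7.352881) = -5.897027
x=1.530000, p=-5.897027:
  k1 = f(1.530000, -5.897027) = -12.908730
  k2 = f(1.795000, -9.317840) = -19.929697
  p ← -5.897027 + 0.53·(-19.929697) = -16.459766
x=2.060000, p=-16.459766:
  k1 = f(2.060000, -16.459766) = -33.786307
  k2 = f(2.325000, -25.413137) = -51.041159
  p ← -16.459766 + 0.53·(-51.041159) = -43.511580
p(2.59) ≈ -43.5116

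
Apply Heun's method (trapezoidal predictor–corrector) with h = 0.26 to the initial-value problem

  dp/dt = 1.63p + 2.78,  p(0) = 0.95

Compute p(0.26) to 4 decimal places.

2.3139

Heun: k1 = f(t_n, p_n); k2 = f(t_n + h, p_n + h·k1); p_{n+1} = p_n + (h/2)·(k1 + k2).
t=0.000000, p=0.950000:
  k1 = f(0.000000, 0.950000) = 4.328500
  k2 = f(0.260000, 2.075410) = 6.162918
  p ← 0.950000 + (0.26/2)·(4.328500 + 6.162918) = 2.313884
p(0.26) ≈ 2.3139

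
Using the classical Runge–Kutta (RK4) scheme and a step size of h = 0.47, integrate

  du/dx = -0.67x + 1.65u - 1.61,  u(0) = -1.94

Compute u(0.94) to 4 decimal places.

RK4: k1 = f(x_n, u_n); k2 = f(x_n + h/2, u_n + (h/2)·k1); k3 = f(x_n + h/2, u_n + (h/2)·k2); k4 = f(x_n + h, u_n + h·k3); u_{n+1} = u_n + (h/6)·(k1 + 2k2 + 2k3 + k4).
x=0.000000, u=-1.940000:
  k1 = f(0.000000, -1.940000) = -4.811000
  k2 = f(0.235000, -3.070585) = -6.833915
  k3 = f(0.235000, -3.545970) = -7.618301
  k4 = f(0.470000, -5.520601) = -11.033892
  u ← -1.940000 + (0.47/6)·(k1 + 2k2 + 2k3 + k4) = -5.445364
x=0.470000, u=-5.445364:
  k1 = f(0.470000, -5.445364) = -10.909750
  k2 = f(0.705000, -8.009155) = -15.297456
  k3 = f(0.705000, -9.040266) = -16.998789
  k4 = f(0.940000, -13.434794) = -24.407211
  u ← -5.445364 + (0.47/6)·(k1 + 2k2 + 2k3 + k4) = -13.271604
u(0.94) ≈ -13.2716

-13.2716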